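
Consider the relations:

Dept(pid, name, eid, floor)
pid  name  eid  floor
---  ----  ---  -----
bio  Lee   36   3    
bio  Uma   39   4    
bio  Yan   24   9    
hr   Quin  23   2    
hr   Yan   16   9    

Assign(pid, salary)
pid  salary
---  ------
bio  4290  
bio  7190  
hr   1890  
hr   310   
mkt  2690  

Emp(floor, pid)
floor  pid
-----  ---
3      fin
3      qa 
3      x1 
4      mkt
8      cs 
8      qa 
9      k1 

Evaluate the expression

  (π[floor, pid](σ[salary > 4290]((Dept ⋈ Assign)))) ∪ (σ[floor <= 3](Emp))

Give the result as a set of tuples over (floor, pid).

Joining Dept and Assign on pid yields {(bio, Lee, 36, 3, 4290), (bio, Lee, 36, 3, 7190), (bio, Uma, 39, 4, 4290), (bio, Uma, 39, 4, 7190), (bio, Yan, 24, 9, 4290), (bio, Yan, 24, 9, 7190), (hr, Quin, 23, 2, 1890), (hr, Quin, 23, 2, 310), (hr, Yan, 16, 9, 1890), (hr, Yan, 16, 9, 310)}.
Filtering on salary > 4290 leaves {(bio, Lee, 36, 3, 7190), (bio, Uma, 39, 4, 7190), (bio, Yan, 24, 9, 7190)}.
Keep only column(s) floor, pid: {(3, bio), (4, bio), (9, bio)}
Filtering on floor <= 3 leaves {(3, fin), (3, qa), (3, x1)}.
Set union of the two operands is {(3, bio), (3, fin), (3, qa), (3, x1), (4, bio), (9, bio)}.

{(3, bio), (3, fin), (3, qa), (3, x1), (4, bio), (9, bio)}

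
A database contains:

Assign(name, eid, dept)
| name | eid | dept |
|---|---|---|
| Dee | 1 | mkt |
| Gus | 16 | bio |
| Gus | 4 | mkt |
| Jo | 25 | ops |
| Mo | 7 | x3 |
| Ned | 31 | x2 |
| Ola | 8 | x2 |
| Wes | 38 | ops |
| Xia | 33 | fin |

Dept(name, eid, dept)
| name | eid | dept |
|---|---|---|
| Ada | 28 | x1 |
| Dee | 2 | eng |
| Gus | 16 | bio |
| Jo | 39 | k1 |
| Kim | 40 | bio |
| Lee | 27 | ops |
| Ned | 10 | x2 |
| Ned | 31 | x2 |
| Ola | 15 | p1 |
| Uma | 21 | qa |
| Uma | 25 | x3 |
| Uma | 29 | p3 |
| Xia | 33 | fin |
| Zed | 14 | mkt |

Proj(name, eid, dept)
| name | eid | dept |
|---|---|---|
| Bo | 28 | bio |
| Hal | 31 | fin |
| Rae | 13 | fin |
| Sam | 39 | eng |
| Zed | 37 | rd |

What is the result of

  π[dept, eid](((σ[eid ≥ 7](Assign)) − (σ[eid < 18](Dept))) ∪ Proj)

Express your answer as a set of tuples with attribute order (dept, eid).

{(bio, 28), (eng, 39), (fin, 13), (fin, 31), (fin, 33), (ops, 25), (ops, 38), (rd, 37), (x2, 31), (x2, 8), (x3, 7)}

Apply σ_{eid ≥ 7}; surviving tuples: {(Gus, 16, bio), (Jo, 25, ops), (Mo, 7, x3), (Ned, 31, x2), (Ola, 8, x2), (Wes, 38, ops), (Xia, 33, fin)}
Apply σ_{eid < 18}; surviving tuples: {(Dee, 2, eng), (Gus, 16, bio), (Ned, 10, x2), (Ola, 15, p1), (Zed, 14, mkt)}
Taking the difference: {(Jo, 25, ops), (Mo, 7, x3), (Ned, 31, x2), (Ola, 8, x2), (Wes, 38, ops), (Xia, 33, fin)}
Taking the union: {(Bo, 28, bio), (Hal, 31, fin), (Jo, 25, ops), (Mo, 7, x3), (Ned, 31, x2), (Ola, 8, x2), (Rae, 13, fin), (Sam, 39, eng), (Wes, 38, ops), (Xia, 33, fin), (Zed, 37, rd)}
Projecting to dept, eid: {(bio, 28), (eng, 39), (fin, 13), (fin, 31), (fin, 33), (ops, 25), (ops, 38), (rd, 37), (x2, 31), (x2, 8), (x3, 7)}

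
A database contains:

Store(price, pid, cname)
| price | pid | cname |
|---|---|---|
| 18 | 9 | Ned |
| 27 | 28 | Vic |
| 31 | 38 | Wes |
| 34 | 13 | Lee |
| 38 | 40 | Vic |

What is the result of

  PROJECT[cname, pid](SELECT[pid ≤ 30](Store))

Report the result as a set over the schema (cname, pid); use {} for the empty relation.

Filtering on pid ≤ 30 leaves {(18, 9, Ned), (27, 28, Vic), (34, 13, Lee)}.
Projecting to cname, pid: {(Lee, 13), (Ned, 9), (Vic, 28)}

{(Lee, 13), (Ned, 9), (Vic, 28)}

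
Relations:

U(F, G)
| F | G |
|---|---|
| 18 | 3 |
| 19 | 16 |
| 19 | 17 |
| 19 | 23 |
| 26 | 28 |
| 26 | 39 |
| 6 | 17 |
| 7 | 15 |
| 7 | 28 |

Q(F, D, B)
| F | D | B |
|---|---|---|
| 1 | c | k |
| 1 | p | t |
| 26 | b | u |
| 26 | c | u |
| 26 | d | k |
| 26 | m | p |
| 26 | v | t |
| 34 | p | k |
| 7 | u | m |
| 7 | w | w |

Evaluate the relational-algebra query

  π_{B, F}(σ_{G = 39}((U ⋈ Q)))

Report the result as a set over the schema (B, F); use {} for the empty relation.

{(k, 26), (p, 26), (t, 26), (u, 26)}

U ⋈ Q (natural join on F): {(26, 28, b, u), (26, 28, c, u), (26, 28, d, k), (26, 28, m, p), (26, 28, v, t), (26, 39, b, u), (26, 39, c, u), (26, 39, d, k), (26, 39, m, p), (26, 39, v, t), (7, 15, u, m), (7, 15, w, w), (7, 28, u, m), (7, 28, w, w)}
Filtering on G = 39 leaves {(26, 39, b, u), (26, 39, c, u), (26, 39, d, k), (26, 39, m, p), (26, 39, v, t)}.
π_{B, F} gives {(k, 26), (p, 26), (t, 26), (u, 26)} (1 duplicate(s) eliminated).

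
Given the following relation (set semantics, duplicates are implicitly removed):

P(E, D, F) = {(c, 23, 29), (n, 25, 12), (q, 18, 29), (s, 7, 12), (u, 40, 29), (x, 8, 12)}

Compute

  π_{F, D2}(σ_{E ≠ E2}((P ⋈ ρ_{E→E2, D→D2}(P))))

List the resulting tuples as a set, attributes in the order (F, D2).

ρ[E→E2, D→D2]: schema becomes (E2, D2, F); tuples unchanged.
Joining P and ρ_{E→E2, D→D2}(P) on F yields {(c, 23, 29, c, 23), (c, 23, 29, q, 18), (c, 23, 29, u, 40), (n, 25, 12, n, 25), (n, 25, 12, s, 7), (n, 25, 12, x, 8), (q, 18, 29, c, 23), (q, 18, 29, q, 18), (q, 18, 29, u, 40), (s, 7, 12, n, 25), (s, 7, 12, s, 7), (s, 7, 12, x, 8), (u, 40, 29, c, 23), (u, 40, 29, q, 18), (u, 40, 29, u, 40), (x, 8, 12, n, 25), (x, 8, 12, s, 7), (x, 8, 12, x, 8)}.
Filtering on E ≠ E2 leaves {(c, 23, 29, q, 18), (c, 23, 29, u, 40), (n, 25, 12, s, 7), (n, 25, 12, x, 8), (q, 18, 29, c, 23), (q, 18, 29, u, 40), (s, 7, 12, n, 25), (s, 7, 12, x, 8), (u, 40, 29, c, 23), (u, 40, 29, q, 18), (x, 8, 12, n, 25), (x, 8, 12, s, 7)}.
π[F, D2]: project onto (F, D2) (6 duplicate(s) eliminated) → {(12, 25), (12, 7), (12, 8), (29, 18), (29, 23), (29, 40)}

{(12, 25), (12, 7), (12, 8), (29, 18), (29, 23), (29, 40)}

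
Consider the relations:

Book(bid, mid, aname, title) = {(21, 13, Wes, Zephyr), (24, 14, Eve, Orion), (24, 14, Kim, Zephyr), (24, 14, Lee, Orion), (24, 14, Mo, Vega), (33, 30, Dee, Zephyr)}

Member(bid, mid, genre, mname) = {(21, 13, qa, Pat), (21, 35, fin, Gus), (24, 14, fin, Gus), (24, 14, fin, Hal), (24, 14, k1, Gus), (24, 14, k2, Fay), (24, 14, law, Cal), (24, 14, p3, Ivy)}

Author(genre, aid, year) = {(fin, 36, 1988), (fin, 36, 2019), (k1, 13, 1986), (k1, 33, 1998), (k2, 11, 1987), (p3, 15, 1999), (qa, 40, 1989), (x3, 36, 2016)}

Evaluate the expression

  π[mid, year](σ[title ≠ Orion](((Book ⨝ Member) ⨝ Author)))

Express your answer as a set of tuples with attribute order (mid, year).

{(13, 1989), (14, 1986), (14, 1987), (14, 1988), (14, 1998), (14, 1999), (14, 2019)}

Natural join on bid, mid: {(21, 13, Wes, Zephyr, qa, Pat), (24, 14, Eve, Orion, fin, Gus), (24, 14, Eve, Orion, fin, Hal), (24, 14, Eve, Orion, k1, Gus), (24, 14, Eve, Orion, k2, Fay), (24, 14, Eve, Orion, law, Cal), (24, 14, Eve, Orion, p3, Ivy), (24, 14, Kim, Zephyr, fin, Gus), (24, 14, Kim, Zephyr, fin, Hal), (24, 14, Kim, Zephyr, k1, Gus), (24, 14, Kim, Zephyr, k2, Fay), (24, 14, Kim, Zephyr, law, Cal), (24, 14, Kim, Zephyr, p3, Ivy), (24, 14, Lee, Orion, fin, Gus), (24, 14, Lee, Orion, fin, Hal), (24, 14, Lee, Orion, k1, Gus), (24, 14, Lee, Orion, k2, Fay), (24, 14, Lee, Orion, law, Cal), (24, 14, Lee, Orion, p3, Ivy), (24, 14, Mo, Vega, fin, Gus), (24, 14, Mo, Vega, fin, Hal), (24, 14, Mo, Vega, k1, Gus), (24, 14, Mo, Vega, k2, Fay), (24, 14, Mo, Vega, law, Cal), (24, 14, Mo, Vega, p3, Ivy)}
Natural join on genre: {(21, 13, Wes, Zephyr, qa, Pat, 40, 1989), (24, 14, Eve, Orion, fin, Gus, 36, 1988), (24, 14, Eve, Orion, fin, Gus, 36, 2019), (24, 14, Eve, Orion, fin, Hal, 36, 1988), (24, 14, Eve, Orion, fin, Hal, 36, 2019), (24, 14, Eve, Orion, k1, Gus, 13, 1986), (24, 14, Eve, Orion, k1, Gus, 33, 1998), (24, 14, Eve, Orion, k2, Fay, 11, 1987), (24, 14, Eve, Orion, p3, Ivy, 15, 1999), (24, 14, Kim, Zephyr, fin, Gus, 36, 1988), (24, 14, Kim, Zephyr, fin, Gus, 36, 2019), (24, 14, Kim, Zephyr, fin, Hal, 36, 1988), (24, 14, Kim, Zephyr, fin, Hal, 36, 2019), (24, 14, Kim, Zephyr, k1, Gus, 13, 1986), (24, 14, Kim, Zephyr, k1, Gus, 33, 1998), (24, 14, Kim, Zephyr, k2, Fay, 11, 1987), (24, 14, Kim, Zephyr, p3, Ivy, 15, 1999), (24, 14, Lee, Orion, fin, Gus, 36, 1988), (24, 14, Lee, Orion, fin, Gus, 36, 2019), (24, 14, Lee, Orion, fin, Hal, 36, 1988), (24, 14, Lee, Orion, fin, Hal, 36, 2019), (24, 14, Lee, Orion, k1, Gus, 13, 1986), (24, 14, Lee, Orion, k1, Gus, 33, 1998), (24, 14, Lee, Orion, k2, Fay, 11, 1987), (24, 14, Lee, Orion, p3, Ivy, 15, 1999), (24, 14, Mo, Vega, fin, Gus, 36, 1988), (24, 14, Mo, Vega, fin, Gus, 36, 2019), (24, 14, Mo, Vega, fin, Hal, 36, 1988), (24, 14, Mo, Vega, fin, Hal, 36, 2019), (24, 14, Mo, Vega, k1, Gus, 13, 1986), (24, 14, Mo, Vega, k1, Gus, 33, 1998), (24, 14, Mo, Vega, k2, Fay, 11, 1987), (24, 14, Mo, Vega, p3, Ivy, 15, 1999)}
Filtering on title ≠ Orion leaves {(21, 13, Wes, Zephyr, qa, Pat, 40, 1989), (24, 14, Kim, Zephyr, fin, Gus, 36, 1988), (24, 14, Kim, Zephyr, fin, Gus, 36, 2019), (24, 14, Kim, Zephyr, fin, Hal, 36, 1988), (24, 14, Kim, Zephyr, fin, Hal, 36, 2019), (24, 14, Kim, Zephyr, k1, Gus, 13, 1986), (24, 14, Kim, Zephyr, k1, Gus, 33, 1998), (24, 14, Kim, Zephyr, k2, Fay, 11, 1987), (24, 14, Kim, Zephyr, p3, Ivy, 15, 1999), (24, 14, Mo, Vega, fin, Gus, 36, 1988), (24, 14, Mo, Vega, fin, Gus, 36, 2019), (24, 14, Mo, Vega, fin, Hal, 36, 1988), (24, 14, Mo, Vega, fin, Hal, 36, 2019), (24, 14, Mo, Vega, k1, Gus, 13, 1986), (24, 14, Mo, Vega, k1, Gus, 33, 1998), (24, 14, Mo, Vega, k2, Fay, 11, 1987), (24, 14, Mo, Vega, p3, Ivy, 15, 1999)}.
π_{mid, year} gives {(13, 1989), (14, 1986), (14, 1987), (14, 1988), (14, 1998), (14, 1999), (14, 2019)} (10 duplicate(s) eliminated).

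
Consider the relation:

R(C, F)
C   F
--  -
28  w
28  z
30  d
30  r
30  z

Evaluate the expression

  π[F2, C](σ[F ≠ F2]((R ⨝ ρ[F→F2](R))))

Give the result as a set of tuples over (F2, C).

{(d, 30), (r, 30), (w, 28), (z, 28), (z, 30)}

ρ[F→F2]: schema becomes (C, F2); tuples unchanged.
Joining R and ρ[F→F2](R) on C yields {(28, w, w), (28, w, z), (28, z, w), (28, z, z), (30, d, d), (30, d, r), (30, d, z), (30, r, d), (30, r, r), (30, r, z), (30, z, d), (30, z, r), (30, z, z)}.
Selection F ≠ F2: {(28, w, z), (28, z, w), (30, d, r), (30, d, z), (30, r, d), (30, r, z), (30, z, d), (30, z, r)}
π_{F2, C} gives {(d, 30), (r, 30), (w, 28), (z, 28), (z, 30)} (3 duplicate(s) eliminated).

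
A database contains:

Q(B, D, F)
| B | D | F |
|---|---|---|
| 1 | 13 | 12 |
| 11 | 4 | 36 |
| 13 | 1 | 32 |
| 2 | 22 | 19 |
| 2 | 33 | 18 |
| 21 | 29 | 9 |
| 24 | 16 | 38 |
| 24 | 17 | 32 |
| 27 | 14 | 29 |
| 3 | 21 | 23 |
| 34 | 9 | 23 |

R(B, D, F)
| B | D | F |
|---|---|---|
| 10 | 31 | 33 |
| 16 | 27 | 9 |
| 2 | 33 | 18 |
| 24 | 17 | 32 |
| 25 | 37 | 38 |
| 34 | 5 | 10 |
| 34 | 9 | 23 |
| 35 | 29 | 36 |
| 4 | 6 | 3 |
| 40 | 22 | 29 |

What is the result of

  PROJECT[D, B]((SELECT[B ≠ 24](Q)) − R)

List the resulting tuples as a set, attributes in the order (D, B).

Apply σ_{B ≠ 24}; surviving tuples: {(1, 13, 12), (11, 4, 36), (13, 1, 32), (2, 22, 19), (2, 33, 18), (21, 29, 9), (27, 14, 29), (3, 21, 23), (34, 9, 23)}
Taking the difference: {(1, 13, 12), (11, 4, 36), (13, 1, 32), (2, 22, 19), (21, 29, 9), (27, 14, 29), (3, 21, 23)}
Projecting to D, B: {(1, 13), (13, 1), (14, 27), (21, 3), (22, 2), (29, 21), (4, 11)}

{(1, 13), (13, 1), (14, 27), (21, 3), (22, 2), (29, 21), (4, 11)}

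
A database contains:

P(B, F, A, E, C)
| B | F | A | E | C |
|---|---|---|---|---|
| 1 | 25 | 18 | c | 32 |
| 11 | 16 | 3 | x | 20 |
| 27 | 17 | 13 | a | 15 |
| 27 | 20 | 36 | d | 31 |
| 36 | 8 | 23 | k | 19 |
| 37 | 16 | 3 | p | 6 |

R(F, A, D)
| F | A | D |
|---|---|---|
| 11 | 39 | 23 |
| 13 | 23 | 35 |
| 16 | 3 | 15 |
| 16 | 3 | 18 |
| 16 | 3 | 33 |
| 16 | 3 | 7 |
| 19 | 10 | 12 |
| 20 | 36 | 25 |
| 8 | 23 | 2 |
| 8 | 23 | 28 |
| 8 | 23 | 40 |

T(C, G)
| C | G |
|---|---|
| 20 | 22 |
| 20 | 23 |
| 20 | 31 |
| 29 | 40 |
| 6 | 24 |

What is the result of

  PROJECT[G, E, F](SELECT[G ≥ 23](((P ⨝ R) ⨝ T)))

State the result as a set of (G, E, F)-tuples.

{(23, x, 16), (24, p, 16), (31, x, 16)}

Natural join on F, A: {(11, 16, 3, x, 20, 15), (11, 16, 3, x, 20, 18), (11, 16, 3, x, 20, 33), (11, 16, 3, x, 20, 7), (27, 20, 36, d, 31, 25), (36, 8, 23, k, 19, 2), (36, 8, 23, k, 19, 28), (36, 8, 23, k, 19, 40), (37, 16, 3, p, 6, 15), (37, 16, 3, p, 6, 18), (37, 16, 3, p, 6, 33), (37, 16, 3, p, 6, 7)}
Natural join on C: {(11, 16, 3, x, 20, 15, 22), (11, 16, 3, x, 20, 15, 23), (11, 16, 3, x, 20, 15, 31), (11, 16, 3, x, 20, 18, 22), (11, 16, 3, x, 20, 18, 23), (11, 16, 3, x, 20, 18, 31), (11, 16, 3, x, 20, 33, 22), (11, 16, 3, x, 20, 33, 23), (11, 16, 3, x, 20, 33, 31), (11, 16, 3, x, 20, 7, 22), (11, 16, 3, x, 20, 7, 23), (11, 16, 3, x, 20, 7, 31), (37, 16, 3, p, 6, 15, 24), (37, 16, 3, p, 6, 18, 24), (37, 16, 3, p, 6, 33, 24), (37, 16, 3, p, 6, 7, 24)}
σ[G ≥ 23]: keep tuples satisfying G ≥ 23 → {(11, 16, 3, x, 20, 15, 23), (11, 16, 3, x, 20, 15, 31), (11, 16, 3, x, 20, 18, 23), (11, 16, 3, x, 20, 18, 31), (11, 16, 3, x, 20, 33, 23), (11, 16, 3, x, 20, 33, 31), (11, 16, 3, x, 20, 7, 23), (11, 16, 3, x, 20, 7, 31), (37, 16, 3, p, 6, 15, 24), (37, 16, 3, p, 6, 18, 24), (37, 16, 3, p, 6, 33, 24), (37, 16, 3, p, 6, 7, 24)}
Projecting to G, E, F (9 duplicate(s) eliminated): {(23, x, 16), (24, p, 16), (31, x, 16)}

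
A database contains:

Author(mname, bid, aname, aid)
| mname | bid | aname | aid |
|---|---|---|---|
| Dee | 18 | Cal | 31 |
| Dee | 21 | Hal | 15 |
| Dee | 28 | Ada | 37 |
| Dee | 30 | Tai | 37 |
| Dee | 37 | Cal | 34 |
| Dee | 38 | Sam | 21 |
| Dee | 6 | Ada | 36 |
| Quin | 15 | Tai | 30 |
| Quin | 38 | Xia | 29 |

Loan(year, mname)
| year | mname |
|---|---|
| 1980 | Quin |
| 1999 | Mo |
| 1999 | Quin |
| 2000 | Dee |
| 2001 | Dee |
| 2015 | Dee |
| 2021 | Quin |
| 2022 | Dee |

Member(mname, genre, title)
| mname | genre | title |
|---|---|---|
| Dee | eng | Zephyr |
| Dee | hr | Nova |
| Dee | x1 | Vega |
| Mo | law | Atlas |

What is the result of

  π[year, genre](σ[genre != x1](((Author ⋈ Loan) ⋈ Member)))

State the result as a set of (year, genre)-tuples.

{(2000, eng), (2000, hr), (2001, eng), (2001, hr), (2015, eng), (2015, hr), (2022, eng), (2022, hr)}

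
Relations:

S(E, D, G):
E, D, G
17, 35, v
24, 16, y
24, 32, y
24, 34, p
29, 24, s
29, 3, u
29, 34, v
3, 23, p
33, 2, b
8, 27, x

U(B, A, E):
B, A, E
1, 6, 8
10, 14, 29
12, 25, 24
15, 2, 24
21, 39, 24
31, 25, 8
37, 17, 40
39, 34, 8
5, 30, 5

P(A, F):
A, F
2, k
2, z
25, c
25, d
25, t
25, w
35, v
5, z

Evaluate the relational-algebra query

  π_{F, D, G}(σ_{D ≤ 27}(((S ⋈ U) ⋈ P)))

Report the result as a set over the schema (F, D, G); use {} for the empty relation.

S ⋈ U (natural join on E): {(24, 16, y, 12, 25), (24, 16, y, 15, 2), (24, 16, y, 21, 39), (24, 32, y, 12, 25), (24, 32, y, 15, 2), (24, 32, y, 21, 39), (24, 34, p, 12, 25), (24, 34, p, 15, 2), (24, 34, p, 21, 39), (29, 24, s, 10, 14), (29, 3, u, 10, 14), (29, 34, v, 10, 14), (8, 27, x, 1, 6), (8, 27, x, 31, 25), (8, 27, x, 39, 34)}
(S ⋈ U) ⋈ P (natural join on A): {(24, 16, y, 12, 25, c), (24, 16, y, 12, 25, d), (24, 16, y, 12, 25, t), (24, 16, y, 12, 25, w), (24, 16, y, 15, 2, k), (24, 16, y, 15, 2, z), (24, 32, y, 12, 25, c), (24, 32, y, 12, 25, d), (24, 32, y, 12, 25, t), (24, 32, y, 12, 25, w), (24, 32, y, 15, 2, k), (24, 32, y, 15, 2, z), (24, 34, p, 12, 25, c), (24, 34, p, 12, 25, d), (24, 34, p, 12, 25, t), (24, 34, p, 12, 25, w), (24, 34, p, 15, 2, k), (24, 34, p, 15, 2, z), (8, 27, x, 31, 25, c), (8, 27, x, 31, 25, d), (8, 27, x, 31, 25, t), (8, 27, x, 31, 25, w)}
σ[D ≤ 27]: keep tuples satisfying D ≤ 27 → {(24, 16, y, 12, 25, c), (24, 16, y, 12, 25, d), (24, 16, y, 12, 25, t), (24, 16, y, 12, 25, w), (24, 16, y, 15, 2, k), (24, 16, y, 15, 2, z), (8, 27, x, 31, 25, c), (8, 27, x, 31, 25, d), (8, 27, x, 31, 25, t), (8, 27, x, 31, 25, w)}
Projecting to F, D, G: {(c, 16, y), (c, 27, x), (d, 16, y), (d, 27, x), (k, 16, y), (t, 16, y), (t, 27, x), (w, 16, y), (w, 27, x), (z, 16, y)}

{(c, 16, y), (c, 27, x), (d, 16, y), (d, 27, x), (k, 16, y), (t, 16, y), (t, 27, x), (w, 16, y), (w, 27, x), (z, 16, y)}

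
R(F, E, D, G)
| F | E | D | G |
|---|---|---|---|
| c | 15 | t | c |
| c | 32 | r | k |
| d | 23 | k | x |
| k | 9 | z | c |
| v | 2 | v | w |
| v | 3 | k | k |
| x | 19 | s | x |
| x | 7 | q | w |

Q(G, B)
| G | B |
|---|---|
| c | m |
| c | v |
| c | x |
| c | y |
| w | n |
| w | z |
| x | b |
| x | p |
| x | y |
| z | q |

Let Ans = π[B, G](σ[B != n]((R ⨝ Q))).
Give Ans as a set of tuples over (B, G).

{(b, x), (m, c), (p, x), (v, c), (x, c), (y, c), (y, x), (z, w)}

R ⋈ Q (natural join on G): {(c, 15, t, c, m), (c, 15, t, c, v), (c, 15, t, c, x), (c, 15, t, c, y), (d, 23, k, x, b), (d, 23, k, x, p), (d, 23, k, x, y), (k, 9, z, c, m), (k, 9, z, c, v), (k, 9, z, c, x), (k, 9, z, c, y), (v, 2, v, w, n), (v, 2, v, w, z), (x, 19, s, x, b), (x, 19, s, x, p), (x, 19, s, x, y), (x, 7, q, w, n), (x, 7, q, w, z)}
Filtering on B != n leaves {(c, 15, t, c, m), (c, 15, t, c, v), (c, 15, t, c, x), (c, 15, t, c, y), (d, 23, k, x, b), (d, 23, k, x, p), (d, 23, k, x, y), (k, 9, z, c, m), (k, 9, z, c, v), (k, 9, z, c, x), (k, 9, z, c, y), (v, 2, v, w, z), (x, 19, s, x, b), (x, 19, s, x, p), (x, 19, s, x, y), (x, 7, q, w, z)}.
Keep only column(s) B, G (8 duplicate(s) eliminated): {(b, x), (m, c), (p, x), (v, c), (x, c), (y, c), (y, x), (z, w)}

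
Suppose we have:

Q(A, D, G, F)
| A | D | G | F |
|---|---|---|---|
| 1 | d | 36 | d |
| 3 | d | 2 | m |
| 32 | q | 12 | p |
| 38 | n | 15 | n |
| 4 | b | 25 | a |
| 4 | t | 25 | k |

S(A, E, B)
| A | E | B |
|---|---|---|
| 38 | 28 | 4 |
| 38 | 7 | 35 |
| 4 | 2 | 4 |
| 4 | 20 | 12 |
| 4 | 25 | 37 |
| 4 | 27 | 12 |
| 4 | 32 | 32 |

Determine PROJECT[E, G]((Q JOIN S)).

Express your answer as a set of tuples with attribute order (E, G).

{(2, 25), (20, 25), (25, 25), (27, 25), (28, 15), (32, 25), (7, 15)}

Joining Q and S on A yields {(38, n, 15, n, 28, 4), (38, n, 15, n, 7, 35), (4, b, 25, a, 2, 4), (4, b, 25, a, 20, 12), (4, b, 25, a, 25, 37), (4, b, 25, a, 27, 12), (4, b, 25, a, 32, 32), (4, t, 25, k, 2, 4), (4, t, 25, k, 20, 12), (4, t, 25, k, 25, 37), (4, t, 25, k, 27, 12), (4, t, 25, k, 32, 32)}.
Projecting to E, G (5 duplicate(s) eliminated): {(2, 25), (20, 25), (25, 25), (27, 25), (28, 15), (32, 25), (7, 15)}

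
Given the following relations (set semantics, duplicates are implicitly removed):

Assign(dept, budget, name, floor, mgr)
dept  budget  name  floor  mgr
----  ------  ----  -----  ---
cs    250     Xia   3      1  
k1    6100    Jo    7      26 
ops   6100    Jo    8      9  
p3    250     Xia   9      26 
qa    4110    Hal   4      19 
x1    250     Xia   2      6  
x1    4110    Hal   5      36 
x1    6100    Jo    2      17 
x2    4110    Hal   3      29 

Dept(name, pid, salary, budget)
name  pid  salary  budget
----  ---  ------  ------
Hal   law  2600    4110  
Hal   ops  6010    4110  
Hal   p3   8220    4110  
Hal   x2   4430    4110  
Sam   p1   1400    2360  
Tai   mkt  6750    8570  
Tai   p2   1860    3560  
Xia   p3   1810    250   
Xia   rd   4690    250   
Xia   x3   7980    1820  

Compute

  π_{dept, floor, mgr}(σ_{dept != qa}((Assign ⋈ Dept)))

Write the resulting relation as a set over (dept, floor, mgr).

{(cs, 3, 1), (p3, 9, 26), (x1, 2, 6), (x1, 5, 36), (x2, 3, 29)}

Assign ⋈ Dept (natural join on budget, name): {(cs, 250, Xia, 3, 1, p3, 1810), (cs, 250, Xia, 3, 1, rd, 4690), (p3, 250, Xia, 9, 26, p3, 1810), (p3, 250, Xia, 9, 26, rd, 4690), (qa, 4110, Hal, 4, 19, law, 2600), (qa, 4110, Hal, 4, 19, ops, 6010), (qa, 4110, Hal, 4, 19, p3, 8220), (qa, 4110, Hal, 4, 19, x2, 4430), (x1, 250, Xia, 2, 6, p3, 1810), (x1, 250, Xia, 2, 6, rd, 4690), (x1, 4110, Hal, 5, 36, law, 2600), (x1, 4110, Hal, 5, 36, ops, 6010), (x1, 4110, Hal, 5, 36, p3, 8220), (x1, 4110, Hal, 5, 36, x2, 4430), (x2, 4110, Hal, 3, 29, law, 2600), (x2, 4110, Hal, 3, 29, ops, 6010), (x2, 4110, Hal, 3, 29, p3, 8220), (x2, 4110, Hal, 3, 29, x2, 4430)}
Selection dept != qa: {(cs, 250, Xia, 3, 1, p3, 1810), (cs, 250, Xia, 3, 1, rd, 4690), (p3, 250, Xia, 9, 26, p3, 1810), (p3, 250, Xia, 9, 26, rd, 4690), (x1, 250, Xia, 2, 6, p3, 1810), (x1, 250, Xia, 2, 6, rd, 4690), (x1, 4110, Hal, 5, 36, law, 2600), (x1, 4110, Hal, 5, 36, ops, 6010), (x1, 4110, Hal, 5, 36, p3, 8220), (x1, 4110, Hal, 5, 36, x2, 4430), (x2, 4110, Hal, 3, 29, law, 2600), (x2, 4110, Hal, 3, 29, ops, 6010), (x2, 4110, Hal, 3, 29, p3, 8220), (x2, 4110, Hal, 3, 29, x2, 4430)}
Keep only column(s) dept, floor, mgr (9 duplicate(s) eliminated): {(cs, 3, 1), (p3, 9, 26), (x1, 2, 6), (x1, 5, 36), (x2, 3, 29)}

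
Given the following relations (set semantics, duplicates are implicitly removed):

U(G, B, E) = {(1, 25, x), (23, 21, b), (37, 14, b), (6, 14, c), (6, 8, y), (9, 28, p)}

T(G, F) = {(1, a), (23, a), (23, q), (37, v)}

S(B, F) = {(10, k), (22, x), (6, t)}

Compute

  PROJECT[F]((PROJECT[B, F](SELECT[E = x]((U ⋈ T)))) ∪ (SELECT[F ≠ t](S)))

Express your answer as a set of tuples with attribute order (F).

Natural join on G: {(1, 25, x, a), (23, 21, b, a), (23, 21, b, q), (37, 14, b, v)}
Selection E = x: {(1, 25, x, a)}
π[B, F]: project onto (B, F) → {(25, a)}
Selection F ≠ t: {(10, k), (22, x)}
Union: {(25, a)} with {(10, k), (22, x)} → {(10, k), (22, x), (25, a)}
π[F]: project onto (F) → {a, k, x}

{a, k, x}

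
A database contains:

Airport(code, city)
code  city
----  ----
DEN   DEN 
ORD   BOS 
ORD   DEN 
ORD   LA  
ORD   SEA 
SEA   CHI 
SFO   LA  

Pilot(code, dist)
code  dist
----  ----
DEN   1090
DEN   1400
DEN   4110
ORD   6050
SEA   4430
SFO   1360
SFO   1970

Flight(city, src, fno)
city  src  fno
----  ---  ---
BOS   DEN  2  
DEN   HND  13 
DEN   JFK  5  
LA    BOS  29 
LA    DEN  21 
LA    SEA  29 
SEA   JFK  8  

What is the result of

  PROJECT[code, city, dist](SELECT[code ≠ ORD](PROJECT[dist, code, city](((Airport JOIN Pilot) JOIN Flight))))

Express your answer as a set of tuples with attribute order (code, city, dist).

Natural join on code: {(DEN, DEN, 1090), (DEN, DEN, 1400), (DEN, DEN, 4110), (ORD, BOS, 6050), (ORD, DEN, 6050), (ORD, LA, 6050), (ORD, SEA, 6050), (SEA, CHI, 4430), (SFO, LA, 1360), (SFO, LA, 1970)}
Natural join on city: {(DEN, DEN, 1090, HND, 13), (DEN, DEN, 1090, JFK, 5), (DEN, DEN, 1400, HND, 13), (DEN, DEN, 1400, JFK, 5), (DEN, DEN, 4110, HND, 13), (DEN, DEN, 4110, JFK, 5), (ORD, BOS, 6050, DEN, 2), (ORD, DEN, 6050, HND, 13), (ORD, DEN, 6050, JFK, 5), (ORD, LA, 6050, BOS, 29), (ORD, LA, 6050, DEN, 21), (ORD, LA, 6050, SEA, 29), (ORD, SEA, 6050, JFK, 8), (SFO, LA, 1360, BOS, 29), (SFO, LA, 1360, DEN, 21), (SFO, LA, 1360, SEA, 29), (SFO, LA, 1970, BOS, 29), (SFO, LA, 1970, DEN, 21), (SFO, LA, 1970, SEA, 29)}
Keep only column(s) dist, code, city (10 duplicate(s) eliminated): {(1090, DEN, DEN), (1360, SFO, LA), (1400, DEN, DEN), (1970, SFO, LA), (4110, DEN, DEN), (6050, ORD, BOS), (6050, ORD, DEN), (6050, ORD, LA), (6050, ORD, SEA)}
Apply σ_{code ≠ ORD}; surviving tuples: {(1090, DEN, DEN), (1360, SFO, LA), (1400, DEN, DEN), (1970, SFO, LA), (4110, DEN, DEN)}
Keep only column(s) code, city, dist: {(DEN, DEN, 1090), (DEN, DEN, 1400), (DEN, DEN, 4110), (SFO, LA, 1360), (SFO, LA, 1970)}

{(DEN, DEN, 1090), (DEN, DEN, 1400), (DEN, DEN, 4110), (SFO, LA, 1360), (SFO, LA, 1970)}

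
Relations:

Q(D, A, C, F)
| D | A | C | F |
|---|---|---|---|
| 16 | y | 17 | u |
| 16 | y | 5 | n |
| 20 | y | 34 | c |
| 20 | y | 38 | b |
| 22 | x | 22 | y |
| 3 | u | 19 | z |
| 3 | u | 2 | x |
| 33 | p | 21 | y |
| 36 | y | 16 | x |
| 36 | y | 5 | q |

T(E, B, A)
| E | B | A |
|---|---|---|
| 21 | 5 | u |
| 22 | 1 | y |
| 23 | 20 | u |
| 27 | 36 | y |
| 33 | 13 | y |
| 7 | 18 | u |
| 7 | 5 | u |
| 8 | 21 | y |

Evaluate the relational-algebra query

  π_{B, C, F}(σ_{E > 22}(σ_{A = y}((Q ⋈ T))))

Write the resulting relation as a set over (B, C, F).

{(13, 16, x), (13, 17, u), (13, 34, c), (13, 38, b), (13, 5, n), (13, 5, q), (36, 16, x), (36, 17, u), (36, 34, c), (36, 38, b), (36, 5, n), (36, 5, q)}

Natural join on A: {(16, y, 17, u, 22, 1), (16, y, 17, u, 27, 36), (16, y, 17, u, 33, 13), (16, y, 17, u, 8, 21), (16, y, 5, n, 22, 1), (16, y, 5, n, 27, 36), (16, y, 5, n, 33, 13), (16, y, 5, n, 8, 21), (20, y, 34, c, 22, 1), (20, y, 34, c, 27, 36), (20, y, 34, c, 33, 13), (20, y, 34, c, 8, 21), (20, y, 38, b, 22, 1), (20, y, 38, b, 27, 36), (20, y, 38, b, 33, 13), (20, y, 38, b, 8, 21), (3, u, 19, z, 21, 5), (3, u, 19, z, 23, 20), (3, u, 19, z, 7, 18), (3, u, 19, z, 7, 5), (3, u, 2, x, 21, 5), (3, u, 2, x, 23, 20), (3, u, 2, x, 7, 18), (3, u, 2, x, 7, 5), (36, y, 16, x, 22, 1), (36, y, 16, x, 27, 36), (36, y, 16, x, 33, 13), (36, y, 16, x, 8, 21), (36, y, 5, q, 22, 1), (36, y, 5, q, 27, 36), (36, y, 5, q, 33, 13), (36, y, 5, q, 8, 21)}
Selection A = y: {(16, y, 17, u, 22, 1), (16, y, 17, u, 27, 36), (16, y, 17, u, 33, 13), (16, y, 17, u, 8, 21), (16, y, 5, n, 22, 1), (16, y, 5, n, 27, 36), (16, y, 5, n, 33, 13), (16, y, 5, n, 8, 21), (20, y, 34, c, 22, 1), (20, y, 34, c, 27, 36), (20, y, 34, c, 33, 13), (20, y, 34, c, 8, 21), (20, y, 38, b, 22, 1), (20, y, 38, b, 27, 36), (20, y, 38, b, 33, 13), (20, y, 38, b, 8, 21), (36, y, 16, x, 22, 1), (36, y, 16, x, 27, 36), (36, y, 16, x, 33, 13), (36, y, 16, x, 8, 21), (36, y, 5, q, 22, 1), (36, y, 5, q, 27, 36), (36, y, 5, q, 33, 13), (36, y, 5, q, 8, 21)}
Selection E > 22: {(16, y, 17, u, 27, 36), (16, y, 17, u, 33, 13), (16, y, 5, n, 27, 36), (16, y, 5, n, 33, 13), (20, y, 34, c, 27, 36), (20, y, 34, c, 33, 13), (20, y, 38, b, 27, 36), (20, y, 38, b, 33, 13), (36, y, 16, x, 27, 36), (36, y, 16, x, 33, 13), (36, y, 5, q, 27, 36), (36, y, 5, q, 33, 13)}
π[B, C, F]: project onto (B, C, F) → {(13, 16, x), (13, 17, u), (13, 34, c), (13, 38, b), (13, 5, n), (13, 5, q), (36, 16, x), (36, 17, u), (36, 34, c), (36, 38, b), (36, 5, n), (36, 5, q)}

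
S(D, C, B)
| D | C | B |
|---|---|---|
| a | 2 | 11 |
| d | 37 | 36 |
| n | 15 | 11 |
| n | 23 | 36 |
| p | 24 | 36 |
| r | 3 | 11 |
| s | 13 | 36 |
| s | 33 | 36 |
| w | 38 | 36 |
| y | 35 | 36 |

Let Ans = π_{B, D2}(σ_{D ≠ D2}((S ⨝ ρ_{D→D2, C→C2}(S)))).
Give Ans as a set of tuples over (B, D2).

ρ[D→D2, C→C2]: schema becomes (D2, C2, B); tuples unchanged.
Joining S and ρ_{D→D2, C→C2}(S) on B yields {(a, 2, 11, a, 2), (a, 2, 11, n, 15), (a, 2, 11, r, 3), (d, 37, 36, d, 37), (d, 37, 36, n, 23), (d, 37, 36, p, 24), (d, 37, 36, s, 13), (d, 37, 36, s, 33), (d, 37, 36, w, 38), (d, 37, 36, y, 35), (n, 15, 11, a, 2), (n, 15, 11, n, 15), (n, 15, 11, r, 3), (n, 23, 36, d, 37), (n, 23, 36, n, 23), (n, 23, 36, p, 24), (n, 23, 36, s, 13), (n, 23, 36, s, 33), (n, 23, 36, w, 38), (n, 23, 36, y, 35), (p, 24, 36, d, 37), (p, 24, 36, n, 23), (p, 24, 36, p, 24), (p, 24, 36, s, 13), (p, 24, 36, s, 33), (p, 24, 36, w, 38), (p, 24, 36, y, 35), (r, 3, 11, a, 2), (r, 3, 11, n, 15), (r, 3, 11, r, 3), (s, 13, 36, d, 37), (s, 13, 36, n, 23), (s, 13, 36, p, 24), (s, 13, 36, s, 13), (s, 13, 36, s, 33), (s, 13, 36, w, 38), (s, 13, 36, y, 35), (s, 33, 36, d, 37), (s, 33, 36, n, 23), (s, 33, 36, p, 24), (s, 33, 36, s, 13), (s, 33, 36, s, 33), (s, 33, 36, w, 38), (s, 33, 36, y, 35), (w, 38, 36, d, 37), (w, 38, 36, n, 23), (w, 38, 36, p, 24), (w, 38, 36, s, 13), (w, 38, 36, s, 33), (w, 38, 36, w, 38), (w, 38, 36, y, 35), (y, 35, 36, d, 37), (y, 35, 36, n, 23), (y, 35, 36, p, 24), (y, 35, 36, s, 13), (y, 35, 36, s, 33), (y, 35, 36, w, 38), (y, 35, 36, y, 35)}.
Selection D ≠ D2: {(a, 2, 11, n, 15), (a, 2, 11, r, 3), (d, 37, 36, n, 23), (d, 37, 36, p, 24), (d, 37, 36, s, 13), (d, 37, 36, s, 33), (d, 37, 36, w, 38), (d, 37, 36, y, 35), (n, 15, 11, a, 2), (n, 15, 11, r, 3), (n, 23, 36, d, 37), (n, 23, 36, p, 24), (n, 23, 36, s, 13), (n, 23, 36, s, 33), (n, 23, 36, w, 38), (n, 23, 36, y, 35), (p, 24, 36, d, 37), (p, 24, 36, n, 23), (p, 24, 36, s, 13), (p, 24, 36, s, 33), (p, 24, 36, w, 38), (p, 24, 36, y, 35), (r, 3, 11, a, 2), (r, 3, 11, n, 15), (s, 13, 36, d, 37), (s, 13, 36, n, 23), (s, 13, 36, p, 24), (s, 13, 36, w, 38), (s, 13, 36, y, 35), (s, 33, 36, d, 37), (s, 33, 36, n, 23), (s, 33, 36, p, 24), (s, 33, 36, w, 38), (s, 33, 36, y, 35), (w, 38, 36, d, 37), (w, 38, 36, n, 23), (w, 38, 36, p, 24), (w, 38, 36, s, 13), (w, 38, 36, s, 33), (w, 38, 36, y, 35), (y, 35, 36, d, 37), (y, 35, 36, n, 23), (y, 35, 36, p, 24), (y, 35, 36, s, 13), (y, 35, 36, s, 33), (y, 35, 36, w, 38)}
π[B, D2]: project onto (B, D2) (37 duplicate(s) eliminated) → {(11, a), (11, n), (11, r), (36, d), (36, n), (36, p), (36, s), (36, w), (36, y)}

{(11, a), (11, n), (11, r), (36, d), (36, n), (36, p), (36, s), (36, w), (36, y)}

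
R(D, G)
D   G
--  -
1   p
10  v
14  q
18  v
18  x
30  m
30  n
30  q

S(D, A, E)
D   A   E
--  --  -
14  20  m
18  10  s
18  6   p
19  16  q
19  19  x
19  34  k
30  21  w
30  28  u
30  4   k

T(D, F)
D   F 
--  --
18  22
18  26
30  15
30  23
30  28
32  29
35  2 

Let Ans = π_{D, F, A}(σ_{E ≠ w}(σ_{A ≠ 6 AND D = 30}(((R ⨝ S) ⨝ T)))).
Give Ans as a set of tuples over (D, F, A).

{(30, 15, 28), (30, 15, 4), (30, 23, 28), (30, 23, 4), (30, 28, 28), (30, 28, 4)}

R ⋈ S (natural join on D): {(14, q, 20, m), (18, v, 10, s), (18, v, 6, p), (18, x, 10, s), (18, x, 6, p), (30, m, 21, w), (30, m, 28, u), (30, m, 4, k), (30, n, 21, w), (30, n, 28, u), (30, n, 4, k), (30, q, 21, w), (30, q, 28, u), (30, q, 4, k)}
(R ⨝ S) ⋈ T (natural join on D): {(18, v, 10, s, 22), (18, v, 10, s, 26), (18, v, 6, p, 22), (18, v, 6, p, 26), (18, x, 10, s, 22), (18, x, 10, s, 26), (18, x, 6, p, 22), (18, x, 6, p, 26), (30, m, 21, w, 15), (30, m, 21, w, 23), (30, m, 21, w, 28), (30, m, 28, u, 15), (30, m, 28, u, 23), (30, m, 28, u, 28), (30, m, 4, k, 15), (30, m, 4, k, 23), (30, m, 4, k, 28), (30, n, 21, w, 15), (30, n, 21, w, 23), (30, n, 21, w, 28), (30, n, 28, u, 15), (30, n, 28, u, 23), (30, n, 28, u, 28), (30, n, 4, k, 15), (30, n, 4, k, 23), (30, n, 4, k, 28), (30, q, 21, w, 15), (30, q, 21, w, 23), (30, q, 21, w, 28), (30, q, 28, u, 15), (30, q, 28, u, 23), (30, q, 28, u, 28), (30, q, 4, k, 15), (30, q, 4, k, 23), (30, q, 4, k, 28)}
Filtering on A ≠ 6 AND D = 30 leaves {(30, m, 21, w, 15), (30, m, 21, w, 23), (30, m, 21, w, 28), (30, m, 28, u, 15), (30, m, 28, u, 23), (30, m, 28, u, 28), (30, m, 4, k, 15), (30, m, 4, k, 23), (30, m, 4, k, 28), (30, n, 21, w, 15), (30, n, 21, w, 23), (30, n, 21, w, 28), (30, n, 28, u, 15), (30, n, 28, u, 23), (30, n, 28, u, 28), (30, n, 4, k, 15), (30, n, 4, k, 23), (30, n, 4, k, 28), (30, q, 21, w, 15), (30, q, 21, w, 23), (30, q, 21, w, 28), (30, q, 28, u, 15), (30, q, 28, u, 23), (30, q, 28, u, 28), (30, q, 4, k, 15), (30, q, 4, k, 23), (30, q, 4, k, 28)}.
Filtering on E ≠ w leaves {(30, m, 28, u, 15), (30, m, 28, u, 23), (30, m, 28, u, 28), (30, m, 4, k, 15), (30, m, 4, k, 23), (30, m, 4, k, 28), (30, n, 28, u, 15), (30, n, 28, u, 23), (30, n, 28, u, 28), (30, n, 4, k, 15), (30, n, 4, k, 23), (30, n, 4, k, 28), (30, q, 28, u, 15), (30, q, 28, u, 23), (30, q, 28, u, 28), (30, q, 4, k, 15), (30, q, 4, k, 23), (30, q, 4, k, 28)}.
π_{D, F, A} gives {(30, 15, 28), (30, 15, 4), (30, 23, 28), (30, 23, 4), (30, 28, 28), (30, 28, 4)} (12 duplicate(s) eliminated).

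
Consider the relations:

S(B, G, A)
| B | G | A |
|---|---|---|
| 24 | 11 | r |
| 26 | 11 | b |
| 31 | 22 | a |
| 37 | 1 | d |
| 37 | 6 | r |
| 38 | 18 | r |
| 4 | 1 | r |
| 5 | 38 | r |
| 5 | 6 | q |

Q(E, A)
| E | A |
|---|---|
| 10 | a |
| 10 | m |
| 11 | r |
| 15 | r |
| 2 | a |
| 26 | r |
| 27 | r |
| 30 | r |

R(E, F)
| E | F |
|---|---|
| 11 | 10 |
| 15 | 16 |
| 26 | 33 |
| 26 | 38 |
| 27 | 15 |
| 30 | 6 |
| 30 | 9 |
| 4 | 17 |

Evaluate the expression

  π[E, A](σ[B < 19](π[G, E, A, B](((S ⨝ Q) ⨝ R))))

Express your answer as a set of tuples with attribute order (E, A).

S ⋈ Q (natural join on A): {(24, 11, r, 11), (24, 11, r, 15), (24, 11, r, 26), (24, 11, r, 27), (24, 11, r, 30), (31, 22, a, 10), (31, 22, a, 2), (37, 6, r, 11), (37, 6, r, 15), (37, 6, r, 26), (37, 6, r, 27), (37, 6, r, 30), (38, 18, r, 11), (38, 18, r, 15), (38, 18, r, 26), (38, 18, r, 27), (38, 18, r, 30), (4, 1, r, 11), (4, 1, r, 15), (4, 1, r, 26), (4, 1, r, 27), (4, 1, r, 30), (5, 38, r, 11), (5, 38, r, 15), (5, 38, r, 26), (5, 38, r, 27), (5, 38, r, 30)}
(S ⨝ Q) ⋈ R (natural join on E): {(24, 11, r, 11, 10), (24, 11, r, 15, 16), (24, 11, r, 26, 33), (24, 11, r, 26, 38), (24, 11, r, 27, 15), (24, 11, r, 30, 6), (24, 11, r, 30, 9), (37, 6, r, 11, 10), (37, 6, r, 15, 16), (37, 6, r, 26, 33), (37, 6, r, 26, 38), (37, 6, r, 27, 15), (37, 6, r, 30, 6), (37, 6, r, 30, 9), (38, 18, r, 11, 10), (38, 18, r, 15, 16), (38, 18, r, 26, 33), (38, 18, r, 26, 38), (38, 18, r, 27, 15), (38, 18, r, 30, 6), (38, 18, r, 30, 9), (4, 1, r, 11, 10), (4, 1, r, 15, 16), (4, 1, r, 26, 33), (4, 1, r, 26, 38), (4, 1, r, 27, 15), (4, 1, r, 30, 6), (4, 1, r, 30, 9), (5, 38, r, 11, 10), (5, 38, r, 15, 16), (5, 38, r, 26, 33), (5, 38, r, 26, 38), (5, 38, r, 27, 15), (5, 38, r, 30, 6), (5, 38, r, 30, 9)}
π_{G, E, A, B} gives {(1, 11, r, 4), (1, 15, r, 4), (1, 26, r, 4), (1, 27, r, 4), (1, 30, r, 4), (11, 11, r, 24), (11, 15, r, 24), (11, 26, r, 24), (11, 27, r, 24), (11, 30, r, 24), (18, 11, r, 38), (18, 15, r, 38), (18, 26, r, 38), (18, 27, r, 38), (18, 30, r, 38), (38, 11, r, 5), (38, 15, r, 5), (38, 26, r, 5), (38, 27, r, 5), (38, 30, r, 5), (6, 11, r, 37), (6, 15, r, 37), (6, 26, r, 37), (6, 27, r, 37), (6, 30, r, 37)} (10 duplicate(s) eliminated).
σ[B < 19]: keep tuples satisfying B < 19 → {(1, 11, r, 4), (1, 15, r, 4), (1, 26, r, 4), (1, 27, r, 4), (1, 30, r, 4), (38, 11, r, 5), (38, 15, r, 5), (38, 26, r, 5), (38, 27, r, 5), (38, 30, r, 5)}
π_{E, A} gives {(11, r), (15, r), (26, r), (27, r), (30, r)} (5 duplicate(s) eliminated).

{(11, r), (15, r), (26, r), (27, r), (30, r)}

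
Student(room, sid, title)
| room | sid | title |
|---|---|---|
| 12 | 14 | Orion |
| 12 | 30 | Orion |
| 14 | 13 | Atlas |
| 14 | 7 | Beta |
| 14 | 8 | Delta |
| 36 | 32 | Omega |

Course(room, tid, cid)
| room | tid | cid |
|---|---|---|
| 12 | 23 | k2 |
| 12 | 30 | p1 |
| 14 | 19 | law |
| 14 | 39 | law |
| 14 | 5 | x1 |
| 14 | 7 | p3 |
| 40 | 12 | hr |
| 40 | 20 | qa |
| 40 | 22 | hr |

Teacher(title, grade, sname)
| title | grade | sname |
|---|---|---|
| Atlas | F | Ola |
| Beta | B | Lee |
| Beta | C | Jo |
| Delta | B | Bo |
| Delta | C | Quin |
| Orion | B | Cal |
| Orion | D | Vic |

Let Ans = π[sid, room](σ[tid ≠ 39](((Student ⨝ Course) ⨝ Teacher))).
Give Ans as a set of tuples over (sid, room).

Joining Student and Course on room yields {(12, 14, Orion, 23, k2), (12, 14, Orion, 30, p1), (12, 30, Orion, 23, k2), (12, 30, Orion, 30, p1), (14, 13, Atlas, 19, law), (14, 13, Atlas, 39, law), (14, 13, Atlas, 5, x1), (14, 13, Atlas, 7, p3), (14, 7, Beta, 19, law), (14, 7, Beta, 39, law), (14, 7, Beta, 5, x1), (14, 7, Beta, 7, p3), (14, 8, Delta, 19, law), (14, 8, Delta, 39, law), (14, 8, Delta, 5, x1), (14, 8, Delta, 7, p3)}.
Joining (Student ⨝ Course) and Teacher on title yields {(12, 14, Orion, 23, k2, B, Cal), (12, 14, Orion, 23, k2, D, Vic), (12, 14, Orion, 30, p1, B, Cal), (12, 14, Orion, 30, p1, D, Vic), (12, 30, Orion, 23, k2, B, Cal), (12, 30, Orion, 23, k2, D, Vic), (12, 30, Orion, 30, p1, B, Cal), (12, 30, Orion, 30, p1, D, Vic), (14, 13, Atlas, 19, law, F, Ola), (14, 13, Atlas, 39, law, F, Ola), (14, 13, Atlas, 5, x1, F, Ola), (14, 13, Atlas, 7, p3, F, Ola), (14, 7, Beta, 19, law, B, Lee), (14, 7, Beta, 19, law, C, Jo), (14, 7, Beta, 39, law, B, Lee), (14, 7, Beta, 39, law, C, Jo), (14, 7, Beta, 5, x1, B, Lee), (14, 7, Beta, 5, x1, C, Jo), (14, 7, Beta, 7, p3, B, Lee), (14, 7, Beta, 7, p3, C, Jo), (14, 8, Delta, 19, law, B, Bo), (14, 8, Delta, 19, law, C, Quin), (14, 8, Delta, 39, law, B, Bo), (14, 8, Delta, 39, law, C, Quin), (14, 8, Delta, 5, x1, B, Bo), (14, 8, Delta, 5, x1, C, Quin), (14, 8, Delta, 7, p3, B, Bo), (14, 8, Delta, 7, p3, C, Quin)}.
Selection tid ≠ 39: {(12, 14, Orion, 23, k2, B, Cal), (12, 14, Orion, 23, k2, D, Vic), (12, 14, Orion, 30, p1, B, Cal), (12, 14, Orion, 30, p1, D, Vic), (12, 30, Orion, 23, k2, B, Cal), (12, 30, Orion, 23, k2, D, Vic), (12, 30, Orion, 30, p1, B, Cal), (12, 30, Orion, 30, p1, D, Vic), (14, 13, Atlas, 19, law, F, Ola), (14, 13, Atlas, 5, x1, F, Ola), (14, 13, Atlas, 7, p3, F, Ola), (14, 7, Beta, 19, law, B, Lee), (14, 7, Beta, 19, law, C, Jo), (14, 7, Beta, 5, x1, B, Lee), (14, 7, Beta, 5, x1, C, Jo), (14, 7, Beta, 7, p3, B, Lee), (14, 7, Beta, 7, p3, C, Jo), (14, 8, Delta, 19, law, B, Bo), (14, 8, Delta, 19, law, C, Quin), (14, 8, Delta, 5, x1, B, Bo), (14, 8, Delta, 5, x1, C, Quin), (14, 8, Delta, 7, p3, B, Bo), (14, 8, Delta, 7, p3, C, Quin)}
π[sid, room]: project onto (sid, room) (18 duplicate(s) eliminated) → {(13, 14), (14, 12), (30, 12), (7, 14), (8, 14)}

{(13, 14), (14, 12), (30, 12), (7, 14), (8, 14)}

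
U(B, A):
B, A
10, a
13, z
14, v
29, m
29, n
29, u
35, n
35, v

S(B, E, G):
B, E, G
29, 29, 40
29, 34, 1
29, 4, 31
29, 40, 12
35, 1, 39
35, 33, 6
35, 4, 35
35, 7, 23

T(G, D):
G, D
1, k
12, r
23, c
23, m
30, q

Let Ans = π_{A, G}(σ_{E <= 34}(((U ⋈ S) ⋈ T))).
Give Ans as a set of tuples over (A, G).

{(m, 1), (n, 1), (n, 23), (u, 1), (v, 23)}

U ⋈ S (natural join on B): {(29, m, 29, 40), (29, m, 34, 1), (29, m, 4, 31), (29, m, 40, 12), (29, n, 29, 40), (29, n, 34, 1), (29, n, 4, 31), (29, n, 40, 12), (29, u, 29, 40), (29, u, 34, 1), (29, u, 4, 31), (29, u, 40, 12), (35, n, 1, 39), (35, n, 33, 6), (35, n, 4, 35), (35, n, 7, 23), (35, v, 1, 39), (35, v, 33, 6), (35, v, 4, 35), (35, v, 7, 23)}
(U ⋈ S) ⋈ T (natural join on G): {(29, m, 34, 1, k), (29, m, 40, 12, r), (29, n, 34, 1, k), (29, n, 40, 12, r), (29, u, 34, 1, k), (29, u, 40, 12, r), (35, n, 7, 23, c), (35, n, 7, 23, m), (35, v, 7, 23, c), (35, v, 7, 23, m)}
σ[E <= 34]: keep tuples satisfying E <= 34 → {(29, m, 34, 1, k), (29, n, 34, 1, k), (29, u, 34, 1, k), (35, n, 7, 23, c), (35, n, 7, 23, m), (35, v, 7, 23, c), (35, v, 7, 23, m)}
π_{A, G} gives {(m, 1), (n, 1), (n, 23), (u, 1), (v, 23)} (2 duplicate(s) eliminated).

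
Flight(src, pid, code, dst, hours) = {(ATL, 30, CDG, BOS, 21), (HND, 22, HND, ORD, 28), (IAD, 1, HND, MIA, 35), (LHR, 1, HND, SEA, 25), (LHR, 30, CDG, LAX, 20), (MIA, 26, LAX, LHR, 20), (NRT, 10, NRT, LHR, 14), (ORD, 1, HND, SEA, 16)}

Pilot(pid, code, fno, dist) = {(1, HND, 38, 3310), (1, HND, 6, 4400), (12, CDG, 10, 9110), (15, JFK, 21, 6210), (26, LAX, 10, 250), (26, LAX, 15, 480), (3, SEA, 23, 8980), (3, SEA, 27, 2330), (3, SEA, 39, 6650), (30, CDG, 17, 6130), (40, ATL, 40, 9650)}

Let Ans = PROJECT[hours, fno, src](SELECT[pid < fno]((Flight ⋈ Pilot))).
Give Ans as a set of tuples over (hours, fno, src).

Joining Flight and Pilot on pid, code yields {(ATL, 30, CDG, BOS, 21, 17, 6130), (IAD, 1, HND, MIA, 35, 38, 3310), (IAD, 1, HND, MIA, 35, 6, 4400), (LHR, 1, HND, SEA, 25, 38, 3310), (LHR, 1, HND, SEA, 25, 6, 4400), (LHR, 30, CDG, LAX, 20, 17, 6130), (MIA, 26, LAX, LHR, 20, 10, 250), (MIA, 26, LAX, LHR, 20, 15, 480), (ORD, 1, HND, SEA, 16, 38, 3310), (ORD, 1, HND, SEA, 16, 6, 4400)}.
Selection pid < fno: {(IAD, 1, HND, MIA, 35, 38, 3310), (IAD, 1, HND, MIA, 35, 6, 4400), (LHR, 1, HND, SEA, 25, 38, 3310), (LHR, 1, HND, SEA, 25, 6, 4400), (ORD, 1, HND, SEA, 16, 38, 3310), (ORD, 1, HND, SEA, 16, 6, 4400)}
π[hours, fno, src]: project onto (hours, fno, src) → {(16, 38, ORD), (16, 6, ORD), (25, 38, LHR), (25, 6, LHR), (35, 38, IAD), (35, 6, IAD)}

{(16, 38, ORD), (16, 6, ORD), (25, 38, LHR), (25, 6, LHR), (35, 38, IAD), (35, 6, IAD)}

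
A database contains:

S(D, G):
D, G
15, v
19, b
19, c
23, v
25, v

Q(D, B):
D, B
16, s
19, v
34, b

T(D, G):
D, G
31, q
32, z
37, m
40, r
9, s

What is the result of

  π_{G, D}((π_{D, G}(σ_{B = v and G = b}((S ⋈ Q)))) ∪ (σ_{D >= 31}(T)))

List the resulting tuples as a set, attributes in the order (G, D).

Natural join on D: {(19, b, v), (19, c, v)}
Apply σ_{B = v and G = b}; surviving tuples: {(19, b, v)}
π[D, G]: project onto (D, G) → {(19, b)}
Apply σ_{D >= 31}; surviving tuples: {(31, q), (32, z), (37, m), (40, r)}
Union: {(19, b)} with {(31, q), (32, z), (37, m), (40, r)} → {(19, b), (31, q), (32, z), (37, m), (40, r)}
π[G, D]: project onto (G, D) → {(b, 19), (m, 37), (q, 31), (r, 40), (z, 32)}

{(b, 19), (m, 37), (q, 31), (r, 40), (z, 32)}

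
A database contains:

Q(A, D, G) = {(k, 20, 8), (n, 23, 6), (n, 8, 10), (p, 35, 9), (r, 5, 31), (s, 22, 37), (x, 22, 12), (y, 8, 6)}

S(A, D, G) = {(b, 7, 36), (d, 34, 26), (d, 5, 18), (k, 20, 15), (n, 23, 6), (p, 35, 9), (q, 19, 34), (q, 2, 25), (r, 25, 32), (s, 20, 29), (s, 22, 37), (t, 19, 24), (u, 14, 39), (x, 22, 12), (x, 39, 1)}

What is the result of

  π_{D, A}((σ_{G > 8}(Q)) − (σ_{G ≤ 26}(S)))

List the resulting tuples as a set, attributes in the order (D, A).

{(22, s), (5, r), (8, n)}

Apply σ_{G > 8}; surviving tuples: {(n, 8, 10), (p, 35, 9), (r, 5, 31), (s, 22, 37), (x, 22, 12)}
Apply σ_{G ≤ 26}; surviving tuples: {(d, 34, 26), (d, 5, 18), (k, 20, 15), (n, 23, 6), (p, 35, 9), (q, 2, 25), (t, 19, 24), (x, 22, 12), (x, 39, 1)}
Set difference of the two operands is {(n, 8, 10), (r, 5, 31), (s, 22, 37)}.
Keep only column(s) D, A: {(22, s), (5, r), (8, n)}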